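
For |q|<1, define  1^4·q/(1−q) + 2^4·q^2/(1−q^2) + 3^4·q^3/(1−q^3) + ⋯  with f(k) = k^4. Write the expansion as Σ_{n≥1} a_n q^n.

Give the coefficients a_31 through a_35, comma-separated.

923522, 1118481, 1200644, 1419874, 1503652

n=31: 1·31 31·1  f→[1+923521]=923522
n=32: 1·32 2·16 4·8 8·4 16·2 32·1  f→[1+16+256+4096+65536+1048576]=1118481
n=33: 1·33 3·11 11·3 33·1  f→[1+81+14641+1185921]=1200644
d|34:{34,17,2,1}  Σf=1336336+83521+16+1=1419874
q^35  k|35↦f(k): 35:1500625 7:2401 5:625 1:1  a_35=1503652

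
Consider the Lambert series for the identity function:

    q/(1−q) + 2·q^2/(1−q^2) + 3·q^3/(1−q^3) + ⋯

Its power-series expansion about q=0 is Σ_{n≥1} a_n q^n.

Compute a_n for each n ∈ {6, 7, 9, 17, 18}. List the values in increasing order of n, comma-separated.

12, 8, 13, 18, 39

n=6: 6·1 3·2 2·3 1·6  f→[6+3+2+1]=12
d|7:{1,7}  Σf=1+7=8
[q^9] f(9)=9,f(3)=3,f(1)=1 ⇒ 13
q^17  k|17↦f(k): 17:17 1:1  a_17=18
[q^18] f(18)=18,f(9)=9,f(6)=6,f(3)=3,f(2)=2,f(1)=1 ⇒ 39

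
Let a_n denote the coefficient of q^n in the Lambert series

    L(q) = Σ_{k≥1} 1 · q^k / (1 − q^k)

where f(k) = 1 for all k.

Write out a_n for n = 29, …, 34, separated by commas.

q^29  k|29↦f(k): 1:1 29:1  a_29=2
[q^30] f(1)=1,f(2)=1,f(3)=1,f(5)=1,f(6)=1,f(10)=1,f(15)=1,f(30)=1 ⇒ 8
[q^31] f(31)=1,f(1)=1 ⇒ 2
q^32  k|32↦f(k): 1:1 2:1 4:1 8:1 16:1 32:1  a_32=6
d|33:{33,11,3,1}  Σf=1+1+1+1=4
[q^34] f(34)=1,f(17)=1,f(2)=1,f(1)=1 ⇒ 4

2, 8, 2, 6, 4, 4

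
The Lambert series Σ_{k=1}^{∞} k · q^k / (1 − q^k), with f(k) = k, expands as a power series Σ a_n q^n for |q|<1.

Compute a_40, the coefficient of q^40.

a_40 = 90

n=40: 1·40 2·20 4·10 5·8 8·5 10·4 20·2 40·1  f→[1+2+4+5+8+10+20+40]=90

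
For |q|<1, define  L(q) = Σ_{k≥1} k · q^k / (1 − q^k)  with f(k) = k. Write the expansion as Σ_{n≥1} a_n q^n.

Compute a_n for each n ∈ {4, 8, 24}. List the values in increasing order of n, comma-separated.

7, 15, 60

n=4: 4·1 2·2 1·4  f→[4+2+1]=7
[q^8] f(8)=8,f(4)=4,f(2)=2,f(1)=1 ⇒ 15
q^24  k|24↦f(k): 1:1 2:2 3:3 4:4 6:6 8:8 12:12 24:24  a_24=60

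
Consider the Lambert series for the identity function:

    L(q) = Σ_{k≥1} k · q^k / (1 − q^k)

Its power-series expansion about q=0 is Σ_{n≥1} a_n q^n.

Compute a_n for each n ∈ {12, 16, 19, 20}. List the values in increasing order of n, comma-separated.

[q^12] f(12)=12,f(6)=6,f(4)=4,f(3)=3,f(2)=2,f(1)=1 ⇒ 28
n=16: 16·1 8·2 4·4 2·8 1·16  f→[16+8+4+2+1]=31
q^19  k|19↦f(k): 1:1 19:19  a_19=20
d|20:{1,2,4,5,10,20}  Σf=1+2+4+5+10+20=42

28, 31, 20, 42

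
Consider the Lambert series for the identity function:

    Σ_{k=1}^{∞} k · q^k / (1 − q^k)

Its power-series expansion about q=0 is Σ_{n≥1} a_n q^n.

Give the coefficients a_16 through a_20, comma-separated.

d|16:{1,2,4,8,16}  Σf=1+2+4+8+16=31
d|17:{17,1}  Σf=17+1=18
d|18:{1,2,3,6,9,18}  Σf=1+2+3+6+9+18=39
[q^19] f(1)=1,f(19)=19 ⇒ 20
[q^20] f(1)=1,f(2)=2,f(4)=4,f(5)=5,f(10)=10,f(20)=20 ⇒ 42

31, 18, 39, 20, 42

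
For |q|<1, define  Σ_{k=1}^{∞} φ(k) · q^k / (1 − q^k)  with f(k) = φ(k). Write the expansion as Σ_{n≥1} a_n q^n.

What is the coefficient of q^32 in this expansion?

[q^32] φ(32)=16,φ(16)=8,φ(8)=4,φ(4)=2,φ(2)=1,φ(1)=1 ⇒ 32

a_32 = 32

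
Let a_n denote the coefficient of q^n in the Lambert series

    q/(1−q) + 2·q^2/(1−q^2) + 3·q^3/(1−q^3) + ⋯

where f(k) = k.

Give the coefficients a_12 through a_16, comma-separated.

[q^12] f(1)=1,f(2)=2,f(3)=3,f(4)=4,f(6)=6,f(12)=12 ⇒ 28
d|13:{1,13}  Σf=1+13=14
n=14: 14·1 7·2 2·7 1·14  f→[14+7+2+1]=24
q^15  k|15↦f(k): 1:1 3:3 5:5 15:15  a_15=24
q^16  k|16↦f(k): 1:1 2:2 4:4 8:8 16:16  a_16=31

28, 14, 24, 24, 31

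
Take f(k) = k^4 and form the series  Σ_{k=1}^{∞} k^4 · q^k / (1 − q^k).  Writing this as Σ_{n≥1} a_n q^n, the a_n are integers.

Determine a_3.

a_3 = 82

q^3  k|3↦f(k): 3:81 1:1  a_3=82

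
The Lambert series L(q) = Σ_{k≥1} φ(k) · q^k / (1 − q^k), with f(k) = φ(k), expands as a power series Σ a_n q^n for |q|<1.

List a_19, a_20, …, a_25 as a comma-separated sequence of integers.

[q^19] φ(1)=1,φ(19)=18 ⇒ 19
n=20: 1·20 2·10 4·5 5·4 10·2 20·1  φ→[1+1+2+4+4+8]=20
q^21  k|21↦φ(k): 1:1 3:2 7:6 21:12  a_21=21
n=22: 1·22 2·11 11·2 22·1  φ→[1+1+10+10]=22
[q^23] φ(23)=22,φ(1)=1 ⇒ 23
[q^24] φ(1)=1,φ(2)=1,φ(3)=2,φ(4)=2,φ(6)=2,φ(8)=4,φ(12)=4,φ(24)=8 ⇒ 24
d|25:{1,5,25}  Σφ=1+4+20=25

19, 20, 21, 22, 23, 24, 25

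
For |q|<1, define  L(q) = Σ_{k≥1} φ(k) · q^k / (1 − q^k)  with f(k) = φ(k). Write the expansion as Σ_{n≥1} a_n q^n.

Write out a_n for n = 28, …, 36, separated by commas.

q^28  k|28↦φ(k): 1:1 2:1 4:2 7:6 14:6 28:12  a_28=28
n=29: 1·29 29·1  φ→[1+28]=29
[q^30] φ(30)=8,φ(15)=8,φ(10)=4,φ(6)=2,φ(5)=4,φ(3)=2,φ(2)=1,φ(1)=1 ⇒ 30
n=31: 1·31 31·1  φ→[1+30]=31
[q^32] φ(1)=1,φ(2)=1,φ(4)=2,φ(8)=4,φ(16)=8,φ(32)=16 ⇒ 32
n=33: 33·1 11·3 3·11 1·33  φ→[20+10+2+1]=33
[q^34] φ(34)=16,φ(17)=16,φ(2)=1,φ(1)=1 ⇒ 34
n=35: 35·1 7·5 5·7 1·35  φ→[24+6+4+1]=35
d|36:{1,2,3,4,6,9,12,18,36}  Σφ=1+1+2+2+2+6+4+6+12=36

28, 29, 30, 31, 32, 33, 34, 35, 36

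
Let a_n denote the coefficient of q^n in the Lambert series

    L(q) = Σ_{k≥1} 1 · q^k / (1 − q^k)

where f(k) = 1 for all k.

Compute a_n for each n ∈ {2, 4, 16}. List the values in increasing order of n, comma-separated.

2, 3, 5

d|2:{1,2}  Σf=1+1=2
q^4  k|4↦f(k): 4:1 2:1 1:1  a_4=3
[q^16] f(16)=1,f(8)=1,f(4)=1,f(2)=1,f(1)=1 ⇒ 5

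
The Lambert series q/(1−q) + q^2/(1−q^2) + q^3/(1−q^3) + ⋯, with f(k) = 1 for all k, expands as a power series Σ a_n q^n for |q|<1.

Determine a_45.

q^45  k|45↦f(k): 45:1 15:1 9:1 5:1 3:1 1:1  a_45=6

a_45 = 6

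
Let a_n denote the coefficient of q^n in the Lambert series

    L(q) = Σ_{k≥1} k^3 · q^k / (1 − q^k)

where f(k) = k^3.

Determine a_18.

q^18  k|18↦f(k): 1:1 2:8 3:27 6:216 9:729 18:5832  a_18=6813

a_18 = 6813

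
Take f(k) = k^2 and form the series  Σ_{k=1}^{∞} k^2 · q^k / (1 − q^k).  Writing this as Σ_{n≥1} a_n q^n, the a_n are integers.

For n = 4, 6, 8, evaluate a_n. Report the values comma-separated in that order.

n=4: 4·1 2·2 1·4  f→[16+4+1]=21
q^6  k|6↦f(k): 1:1 2:4 3:9 6:36  a_6=50
d|8:{8,4,2,1}  Σf=64+16+4+1=85

21, 50, 85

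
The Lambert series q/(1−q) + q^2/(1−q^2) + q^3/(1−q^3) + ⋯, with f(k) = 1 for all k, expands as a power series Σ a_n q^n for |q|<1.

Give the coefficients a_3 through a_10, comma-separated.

2, 3, 2, 4, 2, 4, 3, 4

[q^3] f(1)=1,f(3)=1 ⇒ 2
d|4:{4,2,1}  Σf=1+1+1=3
[q^5] f(1)=1,f(5)=1 ⇒ 2
n=6: 6·1 3·2 2·3 1·6  f→[1+1+1+1]=4
[q^7] f(7)=1,f(1)=1 ⇒ 2
q^8  k|8↦f(k): 8:1 4:1 2:1 1:1  a_8=4
q^9  k|9↦f(k): 9:1 3:1 1:1  a_9=3
n=10: 10·1 5·2 2·5 1·10  f→[1+1+1+1]=4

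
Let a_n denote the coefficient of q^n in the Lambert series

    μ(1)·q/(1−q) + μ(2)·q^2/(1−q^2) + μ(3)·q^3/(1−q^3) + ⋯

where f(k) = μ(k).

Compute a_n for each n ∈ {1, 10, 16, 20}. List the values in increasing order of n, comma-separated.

1, 0, 0, 0

n=1: 1·1  μ→[1]=1
[q^10] μ(10)=1,μ(5)=-1,μ(2)=-1,μ(1)=1 ⇒ 0
q^16  k|16↦μ(k): 16:0 8:0 4:0 2:-1 1:1  a_16=0
d|20:{20,10,5,4,2,1}  Σμ=0+1+(-1)+0+(-1)+1=0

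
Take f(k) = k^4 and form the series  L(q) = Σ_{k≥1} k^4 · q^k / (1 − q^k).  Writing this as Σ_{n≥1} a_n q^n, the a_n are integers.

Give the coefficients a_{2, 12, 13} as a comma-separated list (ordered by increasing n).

d|2:{1,2}  Σf=1+16=17
[q^12] f(1)=1,f(2)=16,f(3)=81,f(4)=256,f(6)=1296,f(12)=20736 ⇒ 22386
q^13  k|13↦f(k): 1:1 13:28561  a_13=28562

17, 22386, 28562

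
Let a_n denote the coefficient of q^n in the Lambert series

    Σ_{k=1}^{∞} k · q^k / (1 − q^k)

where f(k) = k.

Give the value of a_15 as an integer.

n=15: 15·1 5·3 3·5 1·15  f→[15+5+3+1]=24

a_15 = 24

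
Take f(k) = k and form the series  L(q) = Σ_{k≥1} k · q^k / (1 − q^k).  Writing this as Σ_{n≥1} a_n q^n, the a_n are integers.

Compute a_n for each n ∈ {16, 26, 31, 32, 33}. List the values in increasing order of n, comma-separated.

n=16: 1·16 2·8 4·4 8·2 16·1  f→[1+2+4+8+16]=31
d|26:{26,13,2,1}  Σf=26+13+2+1=42
n=31: 1·31 31·1  f→[1+31]=32
n=32: 32·1 16·2 8·4 4·8 2·16 1·32  f→[32+16+8+4+2+1]=63
q^33  k|33↦f(k): 33:33 11:11 3:3 1:1  a_33=48

31, 42, 32, 63, 48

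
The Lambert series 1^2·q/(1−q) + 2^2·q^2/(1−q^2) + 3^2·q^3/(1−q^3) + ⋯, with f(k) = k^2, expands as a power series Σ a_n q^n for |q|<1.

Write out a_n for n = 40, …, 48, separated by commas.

d|40:{1,2,4,5,8,10,20,40}  Σf=1+4+16+25+64+100+400+1600=2210
q^41  k|41↦f(k): 1:1 41:1681  a_41=1682
n=42: 1·42 2·21 3·14 6·7 7·6 14·3 21·2 42·1  f→[1+4+9+36+49+196+441+1764]=2500
q^43  k|43↦f(k): 1:1 43:1849  a_43=1850
n=44: 44·1 22·2 11·4 4·11 2·22 1·44  f→[1936+484+121+16+4+1]=2562
n=45: 1·45 3·15 5·9 9·5 15·3 45·1  f→[1+9+25+81+225+2025]=2366
d|46:{1,2,23,46}  Σf=1+4+529+2116=2650
d|47:{47,1}  Σf=2209+1=2210
[q^48] f(1)=1,f(2)=4,f(3)=9,f(4)=16,f(6)=36,f(8)=64,f(12)=144,f(16)=256,f(24)=576,f(48)=2304 ⇒ 3410

2210, 1682, 2500, 1850, 2562, 2366, 2650, 2210, 3410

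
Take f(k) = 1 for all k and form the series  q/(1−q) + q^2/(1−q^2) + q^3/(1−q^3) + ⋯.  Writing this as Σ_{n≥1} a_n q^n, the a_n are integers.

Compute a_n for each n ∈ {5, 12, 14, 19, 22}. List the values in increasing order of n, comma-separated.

n=5: 1·5 5·1  f→[1+1]=2
[q^12] f(1)=1,f(2)=1,f(3)=1,f(4)=1,f(6)=1,f(12)=1 ⇒ 6
d|14:{14,7,2,1}  Σf=1+1+1+1=4
d|19:{1,19}  Σf=1+1=2
[q^22] f(22)=1,f(11)=1,f(2)=1,f(1)=1 ⇒ 4

2, 6, 4, 2, 4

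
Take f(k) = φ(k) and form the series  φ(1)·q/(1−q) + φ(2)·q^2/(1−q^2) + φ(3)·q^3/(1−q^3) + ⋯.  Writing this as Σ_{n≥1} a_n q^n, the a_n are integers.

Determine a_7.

d|7:{7,1}  Σφ=6+1=7

a_7 = 7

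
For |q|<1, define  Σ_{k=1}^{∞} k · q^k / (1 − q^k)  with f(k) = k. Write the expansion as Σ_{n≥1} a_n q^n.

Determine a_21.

d|21:{21,7,3,1}  Σf=21+7+3+1=32

a_21 = 32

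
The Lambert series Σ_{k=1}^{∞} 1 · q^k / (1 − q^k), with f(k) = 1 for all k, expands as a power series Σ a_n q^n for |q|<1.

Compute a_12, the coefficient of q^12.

a_12 = 6

d|12:{1,2,3,4,6,12}  Σf=1+1+1+1+1+1=6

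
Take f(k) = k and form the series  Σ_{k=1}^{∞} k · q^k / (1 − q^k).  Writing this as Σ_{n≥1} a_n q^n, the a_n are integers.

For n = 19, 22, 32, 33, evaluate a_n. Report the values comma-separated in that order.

n=19: 1·19 19·1  f→[1+19]=20
d|22:{22,11,2,1}  Σf=22+11+2+1=36
d|32:{1,2,4,8,16,32}  Σf=1+2+4+8+16+32=63
[q^33] f(33)=33,f(11)=11,f(3)=3,f(1)=1 ⇒ 48

20, 36, 63, 48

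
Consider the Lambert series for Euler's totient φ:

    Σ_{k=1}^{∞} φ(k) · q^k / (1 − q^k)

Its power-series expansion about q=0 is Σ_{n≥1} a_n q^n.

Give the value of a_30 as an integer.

d|30:{1,2,3,5,6,10,15,30}  Σφ=1+1+2+4+2+4+8+8=30

a_30 = 30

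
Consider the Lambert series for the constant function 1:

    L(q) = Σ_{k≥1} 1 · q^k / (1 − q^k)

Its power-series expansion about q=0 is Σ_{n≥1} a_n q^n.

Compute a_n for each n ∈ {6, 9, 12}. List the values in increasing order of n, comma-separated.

d|6:{1,2,3,6}  Σf=1+1+1+1=4
q^9  k|9↦f(k): 9:1 3:1 1:1  a_9=3
[q^12] f(12)=1,f(6)=1,f(4)=1,f(3)=1,f(2)=1,f(1)=1 ⇒ 6

4, 3, 6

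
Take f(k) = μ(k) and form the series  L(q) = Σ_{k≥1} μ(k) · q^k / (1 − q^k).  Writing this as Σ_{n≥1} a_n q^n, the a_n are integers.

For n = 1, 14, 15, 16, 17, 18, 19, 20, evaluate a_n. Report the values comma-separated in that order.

q^1  k|1↦μ(k): 1:1  a_1=1
d|14:{14,7,2,1}  Σμ=1+(-1)+(-1)+1=0
n=15: 15·1 5·3 3·5 1·15  μ→[1+(-1)+(-1)+1]=0
d|16:{1,2,4,8,16}  Σμ=1+(-1)+0+0+0=0
d|17:{17,1}  Σμ=(-1)+1=0
[q^18] μ(1)=1,μ(2)=-1,μ(3)=-1,μ(6)=1,μ(9)=0,μ(18)=0 ⇒ 0
[q^19] μ(1)=1,μ(19)=-1 ⇒ 0
n=20: 1·20 2·10 4·5 5·4 10·2 20·1  μ→[1+(-1)+0+(-1)+1+0]=0

1, 0, 0, 0, 0, 0, 0, 0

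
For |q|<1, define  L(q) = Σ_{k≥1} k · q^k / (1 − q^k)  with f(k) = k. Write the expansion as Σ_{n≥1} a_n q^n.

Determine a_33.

a_33 = 48

n=33: 33·1 11·3 3·11 1·33  f→[33+11+3+1]=48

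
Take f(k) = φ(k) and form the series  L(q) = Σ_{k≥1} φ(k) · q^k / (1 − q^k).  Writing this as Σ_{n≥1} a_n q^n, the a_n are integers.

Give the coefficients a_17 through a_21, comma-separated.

d|17:{17,1}  Σφ=16+1=17
q^18  k|18↦φ(k): 1:1 2:1 3:2 6:2 9:6 18:6  a_18=18
d|19:{1,19}  Σφ=1+18=19
q^20  k|20↦φ(k): 1:1 2:1 4:2 5:4 10:4 20:8  a_20=20
d|21:{1,3,7,21}  Σφ=1+2+6+12=21

17, 18, 19, 20, 21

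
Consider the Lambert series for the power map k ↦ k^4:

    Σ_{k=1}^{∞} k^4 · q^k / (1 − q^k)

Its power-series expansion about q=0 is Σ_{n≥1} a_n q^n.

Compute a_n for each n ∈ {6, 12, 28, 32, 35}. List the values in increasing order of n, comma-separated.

n=6: 6·1 3·2 2·3 1·6  f→[1296+81+16+1]=1394
n=12: 1·12 2·6 3·4 4·3 6·2 12·1  f→[1+16+81+256+1296+20736]=22386
d|28:{1,2,4,7,14,28}  Σf=1+16+256+2401+38416+614656=655746
d|32:{32,16,8,4,2,1}  Σf=1048576+65536+4096+256+16+1=1118481
q^35  k|35↦f(k): 1:1 5:625 7:2401 35:1500625  a_35=1503652

1394, 22386, 655746, 1118481, 1503652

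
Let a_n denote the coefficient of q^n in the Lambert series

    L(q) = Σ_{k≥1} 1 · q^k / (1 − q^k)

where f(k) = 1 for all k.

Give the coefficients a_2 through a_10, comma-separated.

2, 2, 3, 2, 4, 2, 4, 3, 4

[q^2] f(2)=1,f(1)=1 ⇒ 2
[q^3] f(3)=1,f(1)=1 ⇒ 2
q^4  k|4↦f(k): 4:1 2:1 1:1  a_4=3
[q^5] f(1)=1,f(5)=1 ⇒ 2
[q^6] f(1)=1,f(2)=1,f(3)=1,f(6)=1 ⇒ 4
d|7:{7,1}  Σf=1+1=2
q^8  k|8↦f(k): 1:1 2:1 4:1 8:1  a_8=4
n=9: 9·1 3·3 1·9  f→[1+1+1]=3
n=10: 10·1 5·2 2·5 1·10  f→[1+1+1+1]=4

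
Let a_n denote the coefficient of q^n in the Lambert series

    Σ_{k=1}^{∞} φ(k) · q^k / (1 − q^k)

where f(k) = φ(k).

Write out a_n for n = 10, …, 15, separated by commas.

n=10: 10·1 5·2 2·5 1·10  φ→[4+4+1+1]=10
q^11  k|11↦φ(k): 1:1 11:10  a_11=11
d|12:{1,2,3,4,6,12}  Σφ=1+1+2+2+2+4=12
q^13  k|13↦φ(k): 13:12 1:1  a_13=13
[q^14] φ(1)=1,φ(2)=1,φ(7)=6,φ(14)=6 ⇒ 14
d|15:{15,5,3,1}  Σφ=8+4+2+1=15

10, 11, 12, 13, 14, 15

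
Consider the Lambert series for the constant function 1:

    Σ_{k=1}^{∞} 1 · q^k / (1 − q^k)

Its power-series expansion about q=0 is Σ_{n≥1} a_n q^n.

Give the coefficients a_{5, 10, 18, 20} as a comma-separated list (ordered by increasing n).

2, 4, 6, 6

[q^5] f(1)=1,f(5)=1 ⇒ 2
q^10  k|10↦f(k): 1:1 2:1 5:1 10:1  a_10=4
d|18:{1,2,3,6,9,18}  Σf=1+1+1+1+1+1=6
d|20:{1,2,4,5,10,20}  Σf=1+1+1+1+1+1=6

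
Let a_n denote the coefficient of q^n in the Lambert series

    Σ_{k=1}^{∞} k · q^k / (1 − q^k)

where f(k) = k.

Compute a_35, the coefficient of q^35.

n=35: 1·35 5·7 7·5 35·1  f→[1+5+7+35]=48

a_35 = 48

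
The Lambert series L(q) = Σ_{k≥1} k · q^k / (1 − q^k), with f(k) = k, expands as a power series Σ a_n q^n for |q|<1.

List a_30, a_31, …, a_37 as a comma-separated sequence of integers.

q^30  k|30↦f(k): 1:1 2:2 3:3 5:5 6:6 10:10 15:15 30:30  a_30=72
n=31: 31·1 1·31  f→[31+1]=32
n=32: 32·1 16·2 8·4 4·8 2·16 1·32  f→[32+16+8+4+2+1]=63
q^33  k|33↦f(k): 33:33 11:11 3:3 1:1  a_33=48
[q^34] f(34)=34,f(17)=17,f(2)=2,f(1)=1 ⇒ 54
n=35: 1·35 5·7 7·5 35·1  f→[1+5+7+35]=48
q^36  k|36↦f(k): 1:1 2:2 3:3 4:4 6:6 9:9 12:12 18:18 36:36  a_36=91
[q^37] f(37)=37,f(1)=1 ⇒ 38

72, 32, 63, 48, 54, 48, 91, 38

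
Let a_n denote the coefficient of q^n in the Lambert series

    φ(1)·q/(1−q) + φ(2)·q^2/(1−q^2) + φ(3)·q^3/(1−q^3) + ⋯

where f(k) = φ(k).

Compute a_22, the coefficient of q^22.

[q^22] φ(22)=10,φ(11)=10,φ(2)=1,φ(1)=1 ⇒ 22

a_22 = 22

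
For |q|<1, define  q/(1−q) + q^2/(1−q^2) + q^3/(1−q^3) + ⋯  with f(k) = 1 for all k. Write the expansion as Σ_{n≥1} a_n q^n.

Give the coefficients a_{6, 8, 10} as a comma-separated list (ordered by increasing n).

4, 4, 4

[q^6] f(1)=1,f(2)=1,f(3)=1,f(6)=1 ⇒ 4
d|8:{8,4,2,1}  Σf=1+1+1+1=4
n=10: 10·1 5·2 2·5 1·10  f→[1+1+1+1]=4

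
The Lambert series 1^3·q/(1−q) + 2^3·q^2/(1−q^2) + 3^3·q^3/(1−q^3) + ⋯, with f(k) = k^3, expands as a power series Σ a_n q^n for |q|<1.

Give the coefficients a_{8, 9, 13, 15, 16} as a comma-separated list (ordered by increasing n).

585, 757, 2198, 3528, 4681

n=8: 8·1 4·2 2·4 1·8  f→[512+64+8+1]=585
[q^9] f(1)=1,f(3)=27,f(9)=729 ⇒ 757
q^13  k|13↦f(k): 13:2197 1:1  a_13=2198
n=15: 1·15 3·5 5·3 15·1  f→[1+27+125+3375]=3528
n=16: 16·1 8·2 4·4 2·8 1·16  f→[4096+512+64+8+1]=4681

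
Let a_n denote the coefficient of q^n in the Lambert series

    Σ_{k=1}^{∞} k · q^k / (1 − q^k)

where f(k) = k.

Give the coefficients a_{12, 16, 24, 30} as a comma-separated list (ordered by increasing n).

28, 31, 60, 72

[q^12] f(1)=1,f(2)=2,f(3)=3,f(4)=4,f(6)=6,f(12)=12 ⇒ 28
[q^16] f(16)=16,f(8)=8,f(4)=4,f(2)=2,f(1)=1 ⇒ 31
d|24:{1,2,3,4,6,8,12,24}  Σf=1+2+3+4+6+8+12+24=60
[q^30] f(1)=1,f(2)=2,f(3)=3,f(5)=5,f(6)=6,f(10)=10,f(15)=15,f(30)=30 ⇒ 72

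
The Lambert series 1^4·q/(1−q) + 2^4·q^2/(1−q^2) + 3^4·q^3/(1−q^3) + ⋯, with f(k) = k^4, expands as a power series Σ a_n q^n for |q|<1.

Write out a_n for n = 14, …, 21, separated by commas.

40834, 51332, 69905, 83522, 112931, 130322, 170898, 196964

d|14:{1,2,7,14}  Σf=1+16+2401+38416=40834
d|15:{1,3,5,15}  Σf=1+81+625+50625=51332
n=16: 16·1 8·2 4·4 2·8 1·16  f→[65536+4096+256+16+1]=69905
q^17  k|17↦f(k): 1:1 17:83521  a_17=83522
d|18:{1,2,3,6,9,18}  Σf=1+16+81+1296+6561+104976=112931
q^19  k|19↦f(k): 19:130321 1:1  a_19=130322
q^20  k|20↦f(k): 1:1 2:16 4:256 5:625 10:10000 20:160000  a_20=170898
n=21: 1·21 3·7 7·3 21·1  f→[1+81+2401+194481]=196964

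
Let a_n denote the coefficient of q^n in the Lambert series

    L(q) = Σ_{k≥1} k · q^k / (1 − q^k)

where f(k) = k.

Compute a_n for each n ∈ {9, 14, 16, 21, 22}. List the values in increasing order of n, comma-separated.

13, 24, 31, 32, 36

n=9: 9·1 3·3 1·9  f→[9+3+1]=13
n=14: 14·1 7·2 2·7 1·14  f→[14+7+2+1]=24
d|16:{16,8,4,2,1}  Σf=16+8+4+2+1=31
q^21  k|21↦f(k): 1:1 3:3 7:7 21:21  a_21=32
n=22: 1·22 2·11 11·2 22·1  f→[1+2+11+22]=36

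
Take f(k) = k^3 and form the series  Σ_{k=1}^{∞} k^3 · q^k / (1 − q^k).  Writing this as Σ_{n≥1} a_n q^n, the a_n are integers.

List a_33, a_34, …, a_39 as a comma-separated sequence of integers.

37296, 44226, 43344, 55261, 50654, 61740, 61544

d|33:{33,11,3,1}  Σf=35937+1331+27+1=37296
n=34: 1·34 2·17 17·2 34·1  f→[1+8+4913+39304]=44226
q^35  k|35↦f(k): 1:1 5:125 7:343 35:42875  a_35=43344
d|36:{1,2,3,4,6,9,12,18,36}  Σf=1+8+27+64+216+729+1728+5832+46656=55261
n=37: 1·37 37·1  f→[1+50653]=50654
n=38: 38·1 19·2 2·19 1·38  f→[54872+6859+8+1]=61740
[q^39] f(1)=1,f(3)=27,f(13)=2197,f(39)=59319 ⇒ 61544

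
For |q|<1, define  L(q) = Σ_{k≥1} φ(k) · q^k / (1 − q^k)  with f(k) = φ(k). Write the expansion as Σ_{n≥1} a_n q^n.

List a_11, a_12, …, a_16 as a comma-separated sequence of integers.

q^11  k|11↦φ(k): 11:10 1:1  a_11=11
q^12  k|12↦φ(k): 12:4 6:2 4:2 3:2 2:1 1:1  a_12=12
q^13  k|13↦φ(k): 13:12 1:1  a_13=13
n=14: 1·14 2·7 7·2 14·1  φ→[1+1+6+6]=14
q^15  k|15↦φ(k): 15:8 5:4 3:2 1:1  a_15=15
q^16  k|16↦φ(k): 16:8 8:4 4:2 2:1 1:1  a_16=16

11, 12, 13, 14, 15, 16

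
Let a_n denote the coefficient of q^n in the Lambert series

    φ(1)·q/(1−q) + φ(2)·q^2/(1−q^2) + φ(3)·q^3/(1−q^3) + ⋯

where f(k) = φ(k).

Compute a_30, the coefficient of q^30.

n=30: 1·30 2·15 3·10 5·6 6·5 10·3 15·2 30·1  φ→[1+1+2+4+2+4+8+8]=30

a_30 = 30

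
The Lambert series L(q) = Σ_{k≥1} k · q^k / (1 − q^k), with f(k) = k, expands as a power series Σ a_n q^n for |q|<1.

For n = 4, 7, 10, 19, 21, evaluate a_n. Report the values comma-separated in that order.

7, 8, 18, 20, 32

d|4:{4,2,1}  Σf=4+2+1=7
d|7:{7,1}  Σf=7+1=8
q^10  k|10↦f(k): 10:10 5:5 2:2 1:1  a_10=18
d|19:{1,19}  Σf=1+19=20
q^21  k|21↦f(k): 1:1 3:3 7:7 21:21  a_21=32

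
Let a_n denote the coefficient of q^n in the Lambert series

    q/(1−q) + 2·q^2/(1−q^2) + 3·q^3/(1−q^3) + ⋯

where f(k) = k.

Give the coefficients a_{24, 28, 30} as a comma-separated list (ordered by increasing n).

[q^24] f(24)=24,f(12)=12,f(8)=8,f(6)=6,f(4)=4,f(3)=3,f(2)=2,f(1)=1 ⇒ 60
[q^28] f(1)=1,f(2)=2,f(4)=4,f(7)=7,f(14)=14,f(28)=28 ⇒ 56
n=30: 1·30 2·15 3·10 5·6 6·5 10·3 15·2 30·1  f→[1+2+3+5+6+10+15+30]=72

60, 56, 72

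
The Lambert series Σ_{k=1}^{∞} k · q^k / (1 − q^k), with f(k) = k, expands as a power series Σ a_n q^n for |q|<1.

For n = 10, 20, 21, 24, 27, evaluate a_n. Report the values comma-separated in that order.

18, 42, 32, 60, 40

q^10  k|10↦f(k): 1:1 2:2 5:5 10:10  a_10=18
d|20:{1,2,4,5,10,20}  Σf=1+2+4+5+10+20=42
d|21:{1,3,7,21}  Σf=1+3+7+21=32
d|24:{24,12,8,6,4,3,2,1}  Σf=24+12+8+6+4+3+2+1=60
d|27:{27,9,3,1}  Σf=27+9+3+1=40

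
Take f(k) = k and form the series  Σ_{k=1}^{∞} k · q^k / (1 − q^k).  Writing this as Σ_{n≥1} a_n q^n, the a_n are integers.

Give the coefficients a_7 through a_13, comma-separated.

d|7:{7,1}  Σf=7+1=8
q^8  k|8↦f(k): 8:8 4:4 2:2 1:1  a_8=15
d|9:{9,3,1}  Σf=9+3+1=13
n=10: 10·1 5·2 2·5 1·10  f→[10+5+2+1]=18
[q^11] f(11)=11,f(1)=1 ⇒ 12
d|12:{12,6,4,3,2,1}  Σf=12+6+4+3+2+1=28
q^13  k|13↦f(k): 1:1 13:13  a_13=14

8, 15, 13, 18, 12, 28, 14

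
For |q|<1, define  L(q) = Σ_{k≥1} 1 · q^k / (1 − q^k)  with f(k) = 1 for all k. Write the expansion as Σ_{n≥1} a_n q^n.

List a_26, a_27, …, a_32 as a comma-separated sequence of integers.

q^26  k|26↦f(k): 26:1 13:1 2:1 1:1  a_26=4
[q^27] f(1)=1,f(3)=1,f(9)=1,f(27)=1 ⇒ 4
n=28: 28·1 14·2 7·4 4·7 2·14 1·28  f→[1+1+1+1+1+1]=6
q^29  k|29↦f(k): 1:1 29:1  a_29=2
n=30: 1·30 2·15 3·10 5·6 6·5 10·3 15·2 30·1  f→[1+1+1+1+1+1+1+1]=8
n=31: 31·1 1·31  f→[1+1]=2
d|32:{32,16,8,4,2,1}  Σf=1+1+1+1+1+1=6

4, 4, 6, 2, 8, 2, 6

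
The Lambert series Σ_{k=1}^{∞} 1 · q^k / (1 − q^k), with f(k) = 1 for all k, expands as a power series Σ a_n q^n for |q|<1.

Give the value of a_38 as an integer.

d|38:{1,2,19,38}  Σf=1+1+1+1=4

a_38 = 4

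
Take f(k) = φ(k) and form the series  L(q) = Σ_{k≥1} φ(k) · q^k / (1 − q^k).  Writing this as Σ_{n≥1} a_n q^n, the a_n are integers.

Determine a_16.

q^16  k|16↦φ(k): 16:8 8:4 4:2 2:1 1:1  a_16=16

a_16 = 16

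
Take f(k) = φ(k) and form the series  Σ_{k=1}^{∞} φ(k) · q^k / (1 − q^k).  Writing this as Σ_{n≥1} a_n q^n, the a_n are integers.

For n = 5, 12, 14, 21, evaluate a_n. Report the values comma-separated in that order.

d|5:{1,5}  Σφ=1+4=5
[q^12] φ(12)=4,φ(6)=2,φ(4)=2,φ(3)=2,φ(2)=1,φ(1)=1 ⇒ 12
d|14:{14,7,2,1}  Σφ=6+6+1+1=14
n=21: 1·21 3·7 7·3 21·1  φ→[1+2+6+12]=21

5, 12, 14, 21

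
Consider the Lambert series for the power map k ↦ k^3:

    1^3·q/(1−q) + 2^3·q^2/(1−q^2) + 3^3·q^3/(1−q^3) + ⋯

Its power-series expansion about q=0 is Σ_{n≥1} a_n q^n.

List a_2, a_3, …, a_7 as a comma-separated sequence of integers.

9, 28, 73, 126, 252, 344

n=2: 1·2 2·1  f→[1+8]=9
q^3  k|3↦f(k): 1:1 3:27  a_3=28
q^4  k|4↦f(k): 4:64 2:8 1:1  a_4=73
n=5: 5·1 1·5  f→[125+1]=126
[q^6] f(1)=1,f(2)=8,f(3)=27,f(6)=216 ⇒ 252
d|7:{7,1}  Σf=343+1=344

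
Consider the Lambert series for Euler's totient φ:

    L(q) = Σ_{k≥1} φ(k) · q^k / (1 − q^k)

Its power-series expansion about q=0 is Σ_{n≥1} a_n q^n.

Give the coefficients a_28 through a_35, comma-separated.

d|28:{1,2,4,7,14,28}  Σφ=1+1+2+6+6+12=28
d|29:{29,1}  Σφ=28+1=29
[q^30] φ(30)=8,φ(15)=8,φ(10)=4,φ(6)=2,φ(5)=4,φ(3)=2,φ(2)=1,φ(1)=1 ⇒ 30
n=31: 31·1 1·31  φ→[30+1]=31
n=32: 32·1 16·2 8·4 4·8 2·16 1·32  φ→[16+8+4+2+1+1]=32
d|33:{1,3,11,33}  Σφ=1+2+10+20=33
d|34:{34,17,2,1}  Σφ=16+16+1+1=34
q^35  k|35↦φ(k): 35:24 7:6 5:4 1:1  a_35=35

28, 29, 30, 31, 32, 33, 34, 35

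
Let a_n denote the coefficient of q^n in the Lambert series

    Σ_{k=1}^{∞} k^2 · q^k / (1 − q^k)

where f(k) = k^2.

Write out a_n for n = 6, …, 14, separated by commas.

50, 50, 85, 91, 130, 122, 210, 170, 250

d|6:{6,3,2,1}  Σf=36+9+4+1=50
n=7: 1·7 7·1  f→[1+49]=50
q^8  k|8↦f(k): 8:64 4:16 2:4 1:1  a_8=85
q^9  k|9↦f(k): 1:1 3:9 9:81  a_9=91
[q^10] f(1)=1,f(2)=4,f(5)=25,f(10)=100 ⇒ 130
n=11: 1·11 11·1  f→[1+121]=122
d|12:{1,2,3,4,6,12}  Σf=1+4+9+16+36+144=210
[q^13] f(1)=1,f(13)=169 ⇒ 170
n=14: 14·1 7·2 2·7 1·14  f→[196+49+4+1]=250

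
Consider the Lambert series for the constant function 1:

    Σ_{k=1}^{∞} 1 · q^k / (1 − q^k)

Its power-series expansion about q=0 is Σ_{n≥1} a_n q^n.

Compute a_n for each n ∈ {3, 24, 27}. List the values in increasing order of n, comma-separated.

d|3:{1,3}  Σf=1+1=2
n=24: 1·24 2·12 3·8 4·6 6·4 8·3 12·2 24·1  f→[1+1+1+1+1+1+1+1]=8
n=27: 1·27 3·9 9·3 27·1  f→[1+1+1+1]=4

2, 8, 4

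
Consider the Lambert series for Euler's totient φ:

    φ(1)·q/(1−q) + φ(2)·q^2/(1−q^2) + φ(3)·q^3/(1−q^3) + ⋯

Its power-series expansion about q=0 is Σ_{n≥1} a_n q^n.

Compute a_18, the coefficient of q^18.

n=18: 1·18 2·9 3·6 6·3 9·2 18·1  φ→[1+1+2+2+6+6]=18

a_18 = 18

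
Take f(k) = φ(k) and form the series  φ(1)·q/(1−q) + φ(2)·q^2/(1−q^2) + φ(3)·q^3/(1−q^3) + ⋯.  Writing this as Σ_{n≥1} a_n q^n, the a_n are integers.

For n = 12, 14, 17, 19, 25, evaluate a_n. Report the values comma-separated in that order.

n=12: 12·1 6·2 4·3 3·4 2·6 1·12  φ→[4+2+2+2+1+1]=12
d|14:{14,7,2,1}  Σφ=6+6+1+1=14
q^17  k|17↦φ(k): 1:1 17:16  a_17=17
n=19: 19·1 1·19  φ→[18+1]=19
d|25:{1,5,25}  Σφ=1+4+20=25

12, 14, 17, 19, 25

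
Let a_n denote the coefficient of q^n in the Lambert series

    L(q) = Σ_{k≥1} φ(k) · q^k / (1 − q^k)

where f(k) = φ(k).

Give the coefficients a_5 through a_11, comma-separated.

d|5:{5,1}  Σφ=4+1=5
d|6:{6,3,2,1}  Σφ=2+2+1+1=6
[q^7] φ(1)=1,φ(7)=6 ⇒ 7
[q^8] φ(8)=4,φ(4)=2,φ(2)=1,φ(1)=1 ⇒ 8
[q^9] φ(9)=6,φ(3)=2,φ(1)=1 ⇒ 9
d|10:{10,5,2,1}  Σφ=4+4+1+1=10
[q^11] φ(1)=1,φ(11)=10 ⇒ 11

5, 6, 7, 8, 9, 10, 11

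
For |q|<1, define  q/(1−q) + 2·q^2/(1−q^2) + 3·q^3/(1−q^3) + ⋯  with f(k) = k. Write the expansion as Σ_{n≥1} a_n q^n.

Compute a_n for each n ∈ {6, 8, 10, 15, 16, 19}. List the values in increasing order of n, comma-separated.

[q^6] f(6)=6,f(3)=3,f(2)=2,f(1)=1 ⇒ 12
n=8: 1·8 2·4 4·2 8·1  f→[1+2+4+8]=15
q^10  k|10↦f(k): 1:1 2:2 5:5 10:10  a_10=18
q^15  k|15↦f(k): 15:15 5:5 3:3 1:1  a_15=24
n=16: 16·1 8·2 4·4 2·8 1·16  f→[16+8+4+2+1]=31
[q^19] f(19)=19,f(1)=1 ⇒ 20

12, 15, 18, 24, 31, 20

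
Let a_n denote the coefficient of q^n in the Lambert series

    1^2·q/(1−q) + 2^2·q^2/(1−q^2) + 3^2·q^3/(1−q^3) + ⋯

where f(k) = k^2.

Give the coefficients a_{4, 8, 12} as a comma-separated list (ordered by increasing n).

21, 85, 210

d|4:{4,2,1}  Σf=16+4+1=21
q^8  k|8↦f(k): 1:1 2:4 4:16 8:64  a_8=85
n=12: 1·12 2·6 3·4 4·3 6·2 12·1  f→[1+4+9+16+36+144]=210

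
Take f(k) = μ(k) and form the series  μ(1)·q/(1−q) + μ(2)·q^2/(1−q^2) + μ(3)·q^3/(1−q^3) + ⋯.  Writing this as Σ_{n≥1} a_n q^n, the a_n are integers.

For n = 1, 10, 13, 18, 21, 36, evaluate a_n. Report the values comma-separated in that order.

1, 0, 0, 0, 0, 0

[q^1] μ(1)=1 ⇒ 1
n=10: 1·10 2·5 5·2 10·1  μ→[1+(-1)+(-1)+1]=0
d|13:{1,13}  Σμ=1+(-1)=0
d|18:{18,9,6,3,2,1}  Σμ=0+0+1+(-1)+(-1)+1=0
[q^21] μ(21)=1,μ(7)=-1,μ(3)=-1,μ(1)=1 ⇒ 0
n=36: 1·36 2·18 3·12 4·9 6·6 9·4 12·3 18·2 36·1  μ→[1+(-1)+(-1)+0+1+0+0+0+0]=0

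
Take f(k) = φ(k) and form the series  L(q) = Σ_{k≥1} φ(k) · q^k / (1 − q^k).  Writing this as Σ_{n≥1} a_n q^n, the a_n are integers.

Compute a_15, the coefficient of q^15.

q^15  k|15↦φ(k): 1:1 3:2 5:4 15:8  a_15=15

a_15 = 15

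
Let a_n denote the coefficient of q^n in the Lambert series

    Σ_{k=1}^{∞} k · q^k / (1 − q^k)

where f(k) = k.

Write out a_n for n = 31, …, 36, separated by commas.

[q^31] f(31)=31,f(1)=1 ⇒ 32
[q^32] f(1)=1,f(2)=2,f(4)=4,f(8)=8,f(16)=16,f(32)=32 ⇒ 63
[q^33] f(33)=33,f(11)=11,f(3)=3,f(1)=1 ⇒ 48
d|34:{34,17,2,1}  Σf=34+17+2+1=54
d|35:{1,5,7,35}  Σf=1+5+7+35=48
n=36: 36·1 18·2 12·3 9·4 6·6 4·9 3·12 2·18 1·36  f→[36+18+12+9+6+4+3+2+1]=91

32, 63, 48, 54, 48, 91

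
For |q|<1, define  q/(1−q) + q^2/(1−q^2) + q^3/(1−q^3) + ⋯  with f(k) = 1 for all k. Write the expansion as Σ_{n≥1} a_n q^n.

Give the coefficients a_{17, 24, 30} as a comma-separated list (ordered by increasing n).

2, 8, 8

q^17  k|17↦f(k): 1:1 17:1  a_17=2
n=24: 1·24 2·12 3·8 4·6 6·4 8·3 12·2 24·1  f→[1+1+1+1+1+1+1+1]=8
[q^30] f(30)=1,f(15)=1,f(10)=1,f(6)=1,f(5)=1,f(3)=1,f(2)=1,f(1)=1 ⇒ 8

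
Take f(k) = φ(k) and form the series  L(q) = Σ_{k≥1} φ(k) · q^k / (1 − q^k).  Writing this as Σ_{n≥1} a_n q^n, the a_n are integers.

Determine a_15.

n=15: 15·1 5·3 3·5 1·15  φ→[8+4+2+1]=15

a_15 = 15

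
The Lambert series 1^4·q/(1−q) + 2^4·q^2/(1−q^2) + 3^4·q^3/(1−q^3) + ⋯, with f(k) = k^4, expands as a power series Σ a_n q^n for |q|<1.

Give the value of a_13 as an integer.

a_13 = 28562

d|13:{13,1}  Σf=28561+1=28562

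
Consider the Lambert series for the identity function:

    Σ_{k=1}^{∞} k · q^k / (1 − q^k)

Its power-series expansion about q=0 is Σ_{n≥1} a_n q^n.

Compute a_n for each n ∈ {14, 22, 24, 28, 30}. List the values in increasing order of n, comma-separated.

d|14:{14,7,2,1}  Σf=14+7+2+1=24
d|22:{1,2,11,22}  Σf=1+2+11+22=36
q^24  k|24↦f(k): 1:1 2:2 3:3 4:4 6:6 8:8 12:12 24:24  a_24=60
q^28  k|28↦f(k): 1:1 2:2 4:4 7:7 14:14 28:28  a_28=56
q^30  k|30↦f(k): 1:1 2:2 3:3 5:5 6:6 10:10 15:15 30:30  a_30=72

24, 36, 60, 56, 72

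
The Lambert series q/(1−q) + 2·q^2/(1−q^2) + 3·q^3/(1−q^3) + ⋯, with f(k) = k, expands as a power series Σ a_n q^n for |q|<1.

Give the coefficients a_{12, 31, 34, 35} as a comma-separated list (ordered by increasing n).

[q^12] f(12)=12,f(6)=6,f(4)=4,f(3)=3,f(2)=2,f(1)=1 ⇒ 28
q^31  k|31↦f(k): 1:1 31:31  a_31=32
[q^34] f(1)=1,f(2)=2,f(17)=17,f(34)=34 ⇒ 54
[q^35] f(35)=35,f(7)=7,f(5)=5,f(1)=1 ⇒ 48

28, 32, 54, 48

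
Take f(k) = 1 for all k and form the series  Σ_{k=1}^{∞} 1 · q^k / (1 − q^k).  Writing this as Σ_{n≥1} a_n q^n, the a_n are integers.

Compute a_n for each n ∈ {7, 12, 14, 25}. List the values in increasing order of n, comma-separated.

n=7: 1·7 7·1  f→[1+1]=2
n=12: 12·1 6·2 4·3 3·4 2·6 1·12  f→[1+1+1+1+1+1]=6
d|14:{14,7,2,1}  Σf=1+1+1+1=4
n=25: 25·1 5·5 1·25  f→[1+1+1]=3

2, 6, 4, 3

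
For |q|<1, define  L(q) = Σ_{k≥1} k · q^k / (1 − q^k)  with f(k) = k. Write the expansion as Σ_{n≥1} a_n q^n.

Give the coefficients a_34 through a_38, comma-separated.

54, 48, 91, 38, 60

[q^34] f(34)=34,f(17)=17,f(2)=2,f(1)=1 ⇒ 54
q^35  k|35↦f(k): 1:1 5:5 7:7 35:35  a_35=48
[q^36] f(1)=1,f(2)=2,f(3)=3,f(4)=4,f(6)=6,f(9)=9,f(12)=12,f(18)=18,f(36)=36 ⇒ 91
n=37: 37·1 1·37  f→[37+1]=38
n=38: 38·1 19·2 2·19 1·38  f→[38+19+2+1]=60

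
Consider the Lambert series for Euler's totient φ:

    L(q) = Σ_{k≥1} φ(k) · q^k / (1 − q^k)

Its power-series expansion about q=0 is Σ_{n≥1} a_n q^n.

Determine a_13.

q^13  k|13↦φ(k): 1:1 13:12  a_13=13

a_13 = 13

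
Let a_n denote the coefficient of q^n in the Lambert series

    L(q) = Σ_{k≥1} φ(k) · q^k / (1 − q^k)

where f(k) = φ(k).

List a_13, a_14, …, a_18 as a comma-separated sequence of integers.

n=13: 13·1 1·13  φ→[12+1]=13
d|14:{14,7,2,1}  Σφ=6+6+1+1=14
n=15: 15·1 5·3 3·5 1·15  φ→[8+4+2+1]=15
d|16:{16,8,4,2,1}  Σφ=8+4+2+1+1=16
n=17: 17·1 1·17  φ→[16+1]=17
[q^18] φ(18)=6,φ(9)=6,φ(6)=2,φ(3)=2,φ(2)=1,φ(1)=1 ⇒ 18

13, 14, 15, 16, 17, 18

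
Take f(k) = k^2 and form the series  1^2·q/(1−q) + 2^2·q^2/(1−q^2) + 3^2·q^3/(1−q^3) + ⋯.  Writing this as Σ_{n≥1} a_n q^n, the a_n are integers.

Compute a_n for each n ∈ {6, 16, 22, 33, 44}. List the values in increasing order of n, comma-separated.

50, 341, 610, 1220, 2562

d|6:{6,3,2,1}  Σf=36+9+4+1=50
n=16: 1·16 2·8 4·4 8·2 16·1  f→[1+4+16+64+256]=341
q^22  k|22↦f(k): 22:484 11:121 2:4 1:1  a_22=610
d|33:{1,3,11,33}  Σf=1+9+121+1089=1220
[q^44] f(44)=1936,f(22)=484,f(11)=121,f(4)=16,f(2)=4,f(1)=1 ⇒ 2562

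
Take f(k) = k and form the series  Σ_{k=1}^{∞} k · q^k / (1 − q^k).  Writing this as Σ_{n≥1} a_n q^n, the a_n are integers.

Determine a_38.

a_38 = 60

n=38: 1·38 2·19 19·2 38·1  f→[1+2+19+38]=60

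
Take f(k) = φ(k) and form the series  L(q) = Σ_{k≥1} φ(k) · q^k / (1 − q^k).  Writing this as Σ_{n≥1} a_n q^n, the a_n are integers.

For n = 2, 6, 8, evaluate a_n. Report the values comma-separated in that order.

d|2:{2,1}  Σφ=1+1=2
[q^6] φ(6)=2,φ(3)=2,φ(2)=1,φ(1)=1 ⇒ 6
q^8  k|8↦φ(k): 8:4 4:2 2:1 1:1  a_8=8

2, 6, 8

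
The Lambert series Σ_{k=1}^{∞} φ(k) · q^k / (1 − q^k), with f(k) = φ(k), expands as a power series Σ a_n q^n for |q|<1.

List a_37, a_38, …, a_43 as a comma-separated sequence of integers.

[q^37] φ(37)=36,φ(1)=1 ⇒ 37
q^38  k|38↦φ(k): 38:18 19:18 2:1 1:1  a_38=38
d|39:{39,13,3,1}  Σφ=24+12+2+1=39
q^40  k|40↦φ(k): 1:1 2:1 4:2 5:4 8:4 10:4 20:8 40:16  a_40=40
d|41:{41,1}  Σφ=40+1=41
d|42:{1,2,3,6,7,14,21,42}  Σφ=1+1+2+2+6+6+12+12=42
q^43  k|43↦φ(k): 43:42 1:1  a_43=43

37, 38, 39, 40, 41, 42, 43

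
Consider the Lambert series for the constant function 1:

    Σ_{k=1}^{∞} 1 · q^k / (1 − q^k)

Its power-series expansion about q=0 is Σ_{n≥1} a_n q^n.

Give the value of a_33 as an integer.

n=33: 1·33 3·11 11·3 33·1  f→[1+1+1+1]=4

a_33 = 4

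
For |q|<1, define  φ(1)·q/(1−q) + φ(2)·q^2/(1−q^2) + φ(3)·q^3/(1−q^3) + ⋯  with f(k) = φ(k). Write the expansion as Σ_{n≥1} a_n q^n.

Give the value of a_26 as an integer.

n=26: 1·26 2·13 13·2 26·1  φ→[1+1+12+12]=26

a_26 = 26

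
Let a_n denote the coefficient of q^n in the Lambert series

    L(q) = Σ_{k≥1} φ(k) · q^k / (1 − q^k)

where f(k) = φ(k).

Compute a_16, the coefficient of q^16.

n=16: 1·16 2·8 4·4 8·2 16·1  φ→[1+1+2+4+8]=16

a_16 = 16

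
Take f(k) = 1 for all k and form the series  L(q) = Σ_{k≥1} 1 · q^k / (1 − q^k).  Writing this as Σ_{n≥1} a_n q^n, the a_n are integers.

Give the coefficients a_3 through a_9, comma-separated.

2, 3, 2, 4, 2, 4, 3

q^3  k|3↦f(k): 1:1 3:1  a_3=2
n=4: 1·4 2·2 4·1  f→[1+1+1]=3
[q^5] f(1)=1,f(5)=1 ⇒ 2
n=6: 1·6 2·3 3·2 6·1  f→[1+1+1+1]=4
[q^7] f(1)=1,f(7)=1 ⇒ 2
q^8  k|8↦f(k): 1:1 2:1 4:1 8:1  a_8=4
[q^9] f(1)=1,f(3)=1,f(9)=1 ⇒ 3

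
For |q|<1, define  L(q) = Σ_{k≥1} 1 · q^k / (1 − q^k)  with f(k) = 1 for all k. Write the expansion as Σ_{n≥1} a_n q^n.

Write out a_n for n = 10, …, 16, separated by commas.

n=10: 1·10 2·5 5·2 10·1  f→[1+1+1+1]=4
q^11  k|11↦f(k): 11:1 1:1  a_11=2
q^12  k|12↦f(k): 1:1 2:1 3:1 4:1 6:1 12:1  a_12=6
d|13:{1,13}  Σf=1+1=2
[q^14] f(1)=1,f(2)=1,f(7)=1,f(14)=1 ⇒ 4
n=15: 1·15 3·5 5·3 15·1  f→[1+1+1+1]=4
d|16:{1,2,4,8,16}  Σf=1+1+1+1+1=5

4, 2, 6, 2, 4, 4, 5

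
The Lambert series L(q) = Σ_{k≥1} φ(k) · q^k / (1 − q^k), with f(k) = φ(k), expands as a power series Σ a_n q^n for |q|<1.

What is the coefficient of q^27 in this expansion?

q^27  k|27↦φ(k): 27:18 9:6 3:2 1:1  a_27=27

a_27 = 27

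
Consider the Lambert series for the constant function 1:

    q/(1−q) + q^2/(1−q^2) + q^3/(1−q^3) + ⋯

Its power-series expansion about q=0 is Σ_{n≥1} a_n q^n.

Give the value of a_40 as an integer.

n=40: 40·1 20·2 10·4 8·5 5·8 4·10 2·20 1·40  f→[1+1+1+1+1+1+1+1]=8

a_40 = 8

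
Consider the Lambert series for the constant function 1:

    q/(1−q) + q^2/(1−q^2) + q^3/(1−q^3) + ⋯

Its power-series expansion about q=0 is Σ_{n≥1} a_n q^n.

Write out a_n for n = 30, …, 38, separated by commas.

n=30: 30·1 15·2 10·3 6·5 5·6 3·10 2·15 1·30  f→[1+1+1+1+1+1+1+1]=8
q^31  k|31↦f(k): 1:1 31:1  a_31=2
n=32: 1·32 2·16 4·8 8·4 16·2 32·1  f→[1+1+1+1+1+1]=6
q^33  k|33↦f(k): 33:1 11:1 3:1 1:1  a_33=4
q^34  k|34↦f(k): 34:1 17:1 2:1 1:1  a_34=4
[q^35] f(1)=1,f(5)=1,f(7)=1,f(35)=1 ⇒ 4
q^36  k|36↦f(k): 36:1 18:1 12:1 9:1 6:1 4:1 3:1 2:1 1:1  a_36=9
n=37: 37·1 1·37  f→[1+1]=2
q^38  k|38↦f(k): 38:1 19:1 2:1 1:1  a_38=4

8, 2, 6, 4, 4, 4, 9, 2, 4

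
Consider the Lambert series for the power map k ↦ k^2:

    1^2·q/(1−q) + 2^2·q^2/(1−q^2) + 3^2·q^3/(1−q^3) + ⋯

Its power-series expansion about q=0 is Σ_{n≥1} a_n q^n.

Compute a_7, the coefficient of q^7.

[q^7] f(7)=49,f(1)=1 ⇒ 50

a_7 = 50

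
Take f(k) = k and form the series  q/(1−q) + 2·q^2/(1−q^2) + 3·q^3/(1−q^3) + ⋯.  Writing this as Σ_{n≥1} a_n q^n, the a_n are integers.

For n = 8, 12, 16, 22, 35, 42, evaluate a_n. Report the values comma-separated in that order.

n=8: 1·8 2·4 4·2 8·1  f→[1+2+4+8]=15
n=12: 1·12 2·6 3·4 4·3 6·2 12·1  f→[1+2+3+4+6+12]=28
q^16  k|16↦f(k): 16:16 8:8 4:4 2:2 1:1  a_16=31
q^22  k|22↦f(k): 22:22 11:11 2:2 1:1  a_22=36
[q^35] f(35)=35,f(7)=7,f(5)=5,f(1)=1 ⇒ 48
n=42: 42·1 21·2 14·3 7·6 6·7 3·14 2·21 1·42  f→[42+21+14+7+6+3+2+1]=96

15, 28, 31, 36, 48, 96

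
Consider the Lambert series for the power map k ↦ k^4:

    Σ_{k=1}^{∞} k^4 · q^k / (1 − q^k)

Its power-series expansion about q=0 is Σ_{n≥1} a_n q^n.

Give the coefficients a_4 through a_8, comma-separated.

273, 626, 1394, 2402, 4369

[q^4] f(1)=1,f(2)=16,f(4)=256 ⇒ 273
n=5: 5·1 1·5  f→[625+1]=626
[q^6] f(1)=1,f(2)=16,f(3)=81,f(6)=1296 ⇒ 1394
n=7: 1·7 7·1  f→[1+2401]=2402
[q^8] f(8)=4096,f(4)=256,f(2)=16,f(1)=1 ⇒ 4369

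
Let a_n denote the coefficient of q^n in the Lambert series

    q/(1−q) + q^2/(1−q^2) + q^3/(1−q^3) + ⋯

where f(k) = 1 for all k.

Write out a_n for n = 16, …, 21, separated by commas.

[q^16] f(1)=1,f(2)=1,f(4)=1,f(8)=1,f(16)=1 ⇒ 5
q^17  k|17↦f(k): 1:1 17:1  a_17=2
[q^18] f(1)=1,f(2)=1,f(3)=1,f(6)=1,f(9)=1,f(18)=1 ⇒ 6
[q^19] f(1)=1,f(19)=1 ⇒ 2
q^20  k|20↦f(k): 20:1 10:1 5:1 4:1 2:1 1:1  a_20=6
n=21: 1·21 3·7 7·3 21·1  f→[1+1+1+1]=4

5, 2, 6, 2, 6, 4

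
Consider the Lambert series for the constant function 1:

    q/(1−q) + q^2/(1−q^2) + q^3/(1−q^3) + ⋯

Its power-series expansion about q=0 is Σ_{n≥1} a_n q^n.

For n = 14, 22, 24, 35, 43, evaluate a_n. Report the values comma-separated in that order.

4, 4, 8, 4, 2

d|14:{1,2,7,14}  Σf=1+1+1+1=4
[q^22] f(1)=1,f(2)=1,f(11)=1,f(22)=1 ⇒ 4
[q^24] f(24)=1,f(12)=1,f(8)=1,f(6)=1,f(4)=1,f(3)=1,f(2)=1,f(1)=1 ⇒ 8
n=35: 35·1 7·5 5·7 1·35  f→[1+1+1+1]=4
[q^43] f(1)=1,f(43)=1 ⇒ 2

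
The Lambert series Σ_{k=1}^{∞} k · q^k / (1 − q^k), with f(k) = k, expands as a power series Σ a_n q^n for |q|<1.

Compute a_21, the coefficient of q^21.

[q^21] f(1)=1,f(3)=3,f(7)=7,f(21)=21 ⇒ 32

a_21 = 32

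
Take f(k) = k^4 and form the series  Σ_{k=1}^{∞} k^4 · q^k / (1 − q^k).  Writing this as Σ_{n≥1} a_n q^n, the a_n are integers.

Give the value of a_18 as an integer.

n=18: 18·1 9·2 6·3 3·6 2·9 1·18  f→[104976+6561+1296+81+16+1]=112931

a_18 = 112931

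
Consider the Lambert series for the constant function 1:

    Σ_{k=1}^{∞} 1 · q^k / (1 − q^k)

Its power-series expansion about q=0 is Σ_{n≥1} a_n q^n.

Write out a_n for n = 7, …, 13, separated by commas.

[q^7] f(1)=1,f(7)=1 ⇒ 2
d|8:{8,4,2,1}  Σf=1+1+1+1=4
n=9: 9·1 3·3 1·9  f→[1+1+1]=3
d|10:{1,2,5,10}  Σf=1+1+1+1=4
d|11:{1,11}  Σf=1+1=2
q^12  k|12↦f(k): 1:1 2:1 3:1 4:1 6:1 12:1  a_12=6
q^13  k|13↦f(k): 1:1 13:1  a_13=2

2, 4, 3, 4, 2, 6, 2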